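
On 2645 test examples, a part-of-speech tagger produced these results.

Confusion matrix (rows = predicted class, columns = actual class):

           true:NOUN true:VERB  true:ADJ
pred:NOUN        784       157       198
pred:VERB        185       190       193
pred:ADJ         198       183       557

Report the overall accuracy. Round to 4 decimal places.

0.5788

Accuracy = trace / total = (784+190+557=1531) / 2645 = 1531/2645 = 0.5788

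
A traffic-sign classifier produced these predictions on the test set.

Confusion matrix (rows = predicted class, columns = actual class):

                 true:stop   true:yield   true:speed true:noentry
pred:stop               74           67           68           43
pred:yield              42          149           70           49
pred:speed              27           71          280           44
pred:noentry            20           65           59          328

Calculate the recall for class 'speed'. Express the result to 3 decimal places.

0.587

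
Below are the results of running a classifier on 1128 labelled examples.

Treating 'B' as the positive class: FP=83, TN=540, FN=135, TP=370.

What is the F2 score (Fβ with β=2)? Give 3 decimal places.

0.748

Fβ = (1+β²)·TP / ((1+β²)·TP + β²·FN + FP), with β²=4
= 5·370 / (5·370 + 4·135 + 83) = 0.748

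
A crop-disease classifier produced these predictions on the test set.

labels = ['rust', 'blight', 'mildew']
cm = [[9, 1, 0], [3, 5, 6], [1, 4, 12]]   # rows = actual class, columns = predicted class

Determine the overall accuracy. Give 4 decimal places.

Accuracy = trace / total = (9+5+12=26) / 41 = 26/41 = 0.6341

0.6341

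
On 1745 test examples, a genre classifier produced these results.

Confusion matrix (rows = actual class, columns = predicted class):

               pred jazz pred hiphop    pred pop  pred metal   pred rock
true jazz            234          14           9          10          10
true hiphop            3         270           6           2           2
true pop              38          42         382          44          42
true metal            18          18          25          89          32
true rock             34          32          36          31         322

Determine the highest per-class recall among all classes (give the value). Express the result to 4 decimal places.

0.9541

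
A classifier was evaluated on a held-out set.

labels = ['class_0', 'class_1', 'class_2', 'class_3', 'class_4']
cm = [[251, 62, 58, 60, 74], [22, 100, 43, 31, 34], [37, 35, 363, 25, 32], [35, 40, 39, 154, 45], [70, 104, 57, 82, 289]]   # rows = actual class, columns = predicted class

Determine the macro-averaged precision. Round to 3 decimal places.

Per-class precision (TP/(TP+FP)):
  class_0: TP=251, FP=22+37+35+70=164 → 251/415 = 0.6048
  class_1: TP=100, FP=62+35+40+104=241 → 100/341 = 0.2933
  class_2: TP=363, FP=58+43+39+57=197 → 363/560 = 0.6482
  class_3: TP=154, FP=60+31+25+82=198 → 154/352 = 0.4375
  class_4: TP=289, FP=74+34+32+45=185 → 289/474 = 0.6097
Macro-precision = mean = (0.6048 + 0.2933 + 0.6482 + 0.4375 + 0.6097) / 5 = 0.519

0.519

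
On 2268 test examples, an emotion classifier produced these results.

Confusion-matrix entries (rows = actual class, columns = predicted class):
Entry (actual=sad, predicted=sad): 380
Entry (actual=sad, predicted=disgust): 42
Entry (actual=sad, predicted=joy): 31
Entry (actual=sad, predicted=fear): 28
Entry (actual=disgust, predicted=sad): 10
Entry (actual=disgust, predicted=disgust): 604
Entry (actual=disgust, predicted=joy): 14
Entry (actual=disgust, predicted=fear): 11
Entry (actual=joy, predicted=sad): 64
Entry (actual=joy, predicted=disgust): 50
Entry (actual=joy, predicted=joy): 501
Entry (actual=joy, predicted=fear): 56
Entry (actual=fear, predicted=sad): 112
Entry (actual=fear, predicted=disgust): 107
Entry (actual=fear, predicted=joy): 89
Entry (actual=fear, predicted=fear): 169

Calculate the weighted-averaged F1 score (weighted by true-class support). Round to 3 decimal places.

Per-class F1 score (2·TP/(2·TP+FP+FN)):
  sad: TP=380, FP=10+64+112=186, FN=42+31+28=101 → 760/1047 = 0.7259
  disgust: TP=604, FP=42+50+107=199, FN=10+14+11=35 → 1208/1442 = 0.8377
  joy: TP=501, FP=31+14+89=134, FN=64+50+56=170 → 1002/1306 = 0.7672
  fear: TP=169, FP=28+11+56=95, FN=112+107+89=308 → 338/741 = 0.4561
Weighted-F1 score = Σ (supportᵢ/N)·F1 scoreᵢ with N=2268: (481/2268)·0.7259 + (639/2268)·0.8377 + (671/2268)·0.7672 + (477/2268)·0.4561 = 0.713

0.713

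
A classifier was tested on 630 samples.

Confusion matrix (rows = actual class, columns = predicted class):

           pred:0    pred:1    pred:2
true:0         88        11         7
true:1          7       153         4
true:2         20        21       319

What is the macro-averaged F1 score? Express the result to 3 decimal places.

0.866

Per-class F1 score (2·TP/(2·TP+FP+FN)):
  0: TP=88, FP=7+20=27, FN=11+7=18 → 176/221 = 0.7964
  1: TP=153, FP=11+21=32, FN=7+4=11 → 306/349 = 0.8768
  2: TP=319, FP=7+4=11, FN=20+21=41 → 638/690 = 0.9246
Macro-F1 score = mean = (0.7964 + 0.8768 + 0.9246) / 3 = 0.866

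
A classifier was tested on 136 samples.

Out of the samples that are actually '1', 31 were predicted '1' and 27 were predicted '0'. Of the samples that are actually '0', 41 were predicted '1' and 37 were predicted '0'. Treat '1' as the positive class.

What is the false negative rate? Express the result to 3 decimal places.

FNR = FN/(FN+TP) = 27/(27+31) = 0.466

0.466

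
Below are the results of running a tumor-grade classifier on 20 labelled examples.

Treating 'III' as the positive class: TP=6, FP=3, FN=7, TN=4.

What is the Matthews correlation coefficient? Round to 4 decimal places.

MCC = (TP·TN − FP·FN) / √((TP+FP)(TP+FN)(TN+FP)(TN+FN))
Numerator = 6·4 − 3·7 = 3
Denominator = √(9·13·7·11) = √9009 = 94.9158
MCC = 3 / 94.9158 = 0.0316

0.0316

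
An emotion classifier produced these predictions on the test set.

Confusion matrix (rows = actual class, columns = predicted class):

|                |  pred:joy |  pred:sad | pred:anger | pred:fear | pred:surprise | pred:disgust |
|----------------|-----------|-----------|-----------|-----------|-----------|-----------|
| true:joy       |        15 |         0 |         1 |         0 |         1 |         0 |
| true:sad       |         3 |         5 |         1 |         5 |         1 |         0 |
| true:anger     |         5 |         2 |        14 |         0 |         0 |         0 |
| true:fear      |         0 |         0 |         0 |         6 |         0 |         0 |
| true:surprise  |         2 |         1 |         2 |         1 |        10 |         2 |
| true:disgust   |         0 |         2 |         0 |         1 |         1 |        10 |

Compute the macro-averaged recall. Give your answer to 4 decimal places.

0.6920

Per-class recall (TP/(TP+FN)):
  joy: TP=15, FN=0+1+0+1+0=2 → 15/17 = 0.88235
  sad: TP=5, FN=3+1+5+1+0=10 → 5/15 = 0.33333
  anger: TP=14, FN=5+2+0+0+0=7 → 14/21 = 0.66667
  fear: TP=6, FN=0+0+0+0+0=0 → 6/6 = 1.00000
  surprise: TP=10, FN=2+1+2+1+2=8 → 10/18 = 0.55556
  disgust: TP=10, FN=0+2+0+1+1=4 → 10/14 = 0.71429
Macro-recall = mean = (0.88235 + 0.33333 + 0.66667 + 1.00000 + 0.55556 + 0.71429) / 6 = 0.6920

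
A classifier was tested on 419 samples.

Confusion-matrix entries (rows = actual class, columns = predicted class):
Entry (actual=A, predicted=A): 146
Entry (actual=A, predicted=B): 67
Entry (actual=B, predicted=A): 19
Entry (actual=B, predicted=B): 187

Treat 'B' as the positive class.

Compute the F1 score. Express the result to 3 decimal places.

Precision = TP/(TP+FP) = 187/254 = 0.7362
Recall = TP/(TP+FN) = 187/206 = 0.9078
F1 = 2·TP/(2·TP+FP+FN) = 374/460 = 0.813

0.813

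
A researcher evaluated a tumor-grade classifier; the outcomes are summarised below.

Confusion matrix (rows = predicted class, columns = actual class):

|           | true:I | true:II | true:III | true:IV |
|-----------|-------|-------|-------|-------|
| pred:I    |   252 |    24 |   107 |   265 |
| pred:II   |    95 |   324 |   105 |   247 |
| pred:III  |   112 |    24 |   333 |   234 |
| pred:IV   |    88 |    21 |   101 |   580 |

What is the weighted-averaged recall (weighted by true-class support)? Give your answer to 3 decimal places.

0.511

Per-class recall (TP/(TP+FN)):
  I: TP=252, FN=95+112+88=295 → 252/547 = 0.4607
  II: TP=324, FN=24+24+21=69 → 324/393 = 0.8244
  III: TP=333, FN=107+105+101=313 → 333/646 = 0.5155
  IV: TP=580, FN=265+247+234=746 → 580/1326 = 0.4374
Weighted-recall = Σ (supportᵢ/N)·recallᵢ with N=2912: (547/2912)·0.4607 + (393/2912)·0.8244 + (646/2912)·0.5155 + (1326/2912)·0.4374 = 0.511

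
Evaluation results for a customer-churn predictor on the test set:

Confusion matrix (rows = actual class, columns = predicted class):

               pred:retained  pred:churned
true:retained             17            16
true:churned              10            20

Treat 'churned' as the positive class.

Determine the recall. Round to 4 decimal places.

0.6667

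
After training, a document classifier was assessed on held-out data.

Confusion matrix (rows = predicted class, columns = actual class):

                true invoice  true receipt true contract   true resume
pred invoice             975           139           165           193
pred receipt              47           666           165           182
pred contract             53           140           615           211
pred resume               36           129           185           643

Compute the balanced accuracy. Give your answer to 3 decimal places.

Balanced accuracy = mean of per-class recall.
  invoice: recall = 975/1111 = 0.8776
  receipt: recall = 666/1074 = 0.6201
  contract: recall = 615/1130 = 0.5442
  resume: recall = 643/1229 = 0.5232
Mean = (0.8776 + 0.6201 + 0.5442 + 0.5232) / 4 = 0.641

0.641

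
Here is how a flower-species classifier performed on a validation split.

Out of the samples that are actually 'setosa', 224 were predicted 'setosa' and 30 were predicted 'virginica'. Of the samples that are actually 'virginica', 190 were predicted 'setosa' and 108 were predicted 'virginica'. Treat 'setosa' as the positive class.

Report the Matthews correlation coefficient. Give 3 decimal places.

0.281

MCC = (TP·TN − FP·FN) / √((TP+FP)(TP+FN)(TN+FP)(TN+FN))
Numerator = 224·108 − 190·30 = 18492
Denominator = √(414·254·298·138) = √4324435344 = 65760.4390
MCC = 18492 / 65760.4390 = 0.281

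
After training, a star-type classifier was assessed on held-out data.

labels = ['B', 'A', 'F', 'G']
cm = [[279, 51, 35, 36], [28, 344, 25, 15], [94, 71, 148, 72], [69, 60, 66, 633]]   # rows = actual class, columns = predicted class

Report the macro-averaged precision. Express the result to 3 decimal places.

0.656

Per-class precision (TP/(TP+FP)):
  B: TP=279, FP=28+94+69=191 → 279/470 = 0.5936
  A: TP=344, FP=51+71+60=182 → 344/526 = 0.6540
  F: TP=148, FP=35+25+66=126 → 148/274 = 0.5401
  G: TP=633, FP=36+15+72=123 → 633/756 = 0.8373
Macro-precision = mean = (0.5936 + 0.6540 + 0.5401 + 0.8373) / 4 = 0.656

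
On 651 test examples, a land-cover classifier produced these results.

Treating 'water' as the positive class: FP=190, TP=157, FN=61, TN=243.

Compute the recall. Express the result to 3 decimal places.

Recall = TP/(TP+FN) = 157/(157+61) = 157/218 = 0.720

0.720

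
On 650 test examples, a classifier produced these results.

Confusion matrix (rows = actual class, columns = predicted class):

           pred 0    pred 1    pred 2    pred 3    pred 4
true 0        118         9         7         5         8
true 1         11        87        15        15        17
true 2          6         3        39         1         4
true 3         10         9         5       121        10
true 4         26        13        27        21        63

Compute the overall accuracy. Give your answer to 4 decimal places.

Accuracy = trace / total = (118+87+39+121+63=428) / 650 = 428/650 = 0.6585

0.6585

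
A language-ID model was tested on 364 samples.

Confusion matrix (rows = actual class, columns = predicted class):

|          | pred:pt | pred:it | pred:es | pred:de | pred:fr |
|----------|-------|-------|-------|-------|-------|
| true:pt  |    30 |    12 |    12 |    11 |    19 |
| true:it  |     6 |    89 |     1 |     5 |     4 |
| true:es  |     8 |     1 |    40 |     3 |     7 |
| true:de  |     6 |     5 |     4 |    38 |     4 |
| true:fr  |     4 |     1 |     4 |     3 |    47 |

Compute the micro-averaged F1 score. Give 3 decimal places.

0.670

Micro-averaging pools counts across classes: ΣTP=244, ΣFP=120, ΣFN=120.
Micro-F1 score = 2·TP/(2·TP+FP+FN) on pooled counts = 0.670 (equals overall accuracy in single-label multiclass).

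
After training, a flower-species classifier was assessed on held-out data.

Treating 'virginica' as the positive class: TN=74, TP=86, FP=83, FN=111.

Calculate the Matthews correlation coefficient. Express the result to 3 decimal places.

-0.092

MCC = (TP·TN − FP·FN) / √((TP+FP)(TP+FN)(TN+FP)(TN+FN))
Numerator = 86·74 − 83·111 = -2849
Denominator = √(169·197·157·185) = √966995185 = 31096.5462
MCC = -2849 / 31096.5462 = -0.092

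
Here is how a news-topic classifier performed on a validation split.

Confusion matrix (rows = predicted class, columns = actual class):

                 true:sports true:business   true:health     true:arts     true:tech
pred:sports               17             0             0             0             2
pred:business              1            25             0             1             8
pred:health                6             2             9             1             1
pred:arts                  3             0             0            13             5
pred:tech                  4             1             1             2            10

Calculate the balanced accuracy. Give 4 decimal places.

Balanced accuracy = mean of per-class recall.
  sports: recall = 17/31 = 0.54839
  business: recall = 25/28 = 0.89286
  health: recall = 9/10 = 0.90000
  arts: recall = 13/17 = 0.76471
  tech: recall = 10/26 = 0.38462
Mean = (0.54839 + 0.89286 + 0.90000 + 0.76471 + 0.38462) / 5 = 0.6981

0.6981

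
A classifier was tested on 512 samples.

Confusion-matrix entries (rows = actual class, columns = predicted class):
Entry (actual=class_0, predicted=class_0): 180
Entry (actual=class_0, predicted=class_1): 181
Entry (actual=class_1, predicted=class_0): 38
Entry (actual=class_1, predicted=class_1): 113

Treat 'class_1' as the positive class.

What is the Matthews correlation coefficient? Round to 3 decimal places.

MCC = (TP·TN − FP·FN) / √((TP+FP)(TP+FN)(TN+FP)(TN+FN))
Numerator = 113·180 − 181·38 = 13462
Denominator = √(294·151·361·218) = √3493719012 = 59107.6900
MCC = 13462 / 59107.6900 = 0.228

0.228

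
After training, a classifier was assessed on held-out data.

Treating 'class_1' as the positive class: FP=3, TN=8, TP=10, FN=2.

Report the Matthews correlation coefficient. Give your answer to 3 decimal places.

0.565

MCC = (TP·TN − FP·FN) / √((TP+FP)(TP+FN)(TN+FP)(TN+FN))
Numerator = 10·8 − 3·2 = 74
Denominator = √(13·12·11·10) = √17160 = 130.9962
MCC = 74 / 130.9962 = 0.565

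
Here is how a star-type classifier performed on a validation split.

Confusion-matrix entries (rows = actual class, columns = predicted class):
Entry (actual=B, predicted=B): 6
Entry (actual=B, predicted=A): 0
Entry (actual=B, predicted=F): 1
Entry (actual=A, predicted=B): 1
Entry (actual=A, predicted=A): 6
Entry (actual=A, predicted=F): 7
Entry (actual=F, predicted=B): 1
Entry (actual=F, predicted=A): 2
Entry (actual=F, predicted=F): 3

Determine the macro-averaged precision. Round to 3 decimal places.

0.591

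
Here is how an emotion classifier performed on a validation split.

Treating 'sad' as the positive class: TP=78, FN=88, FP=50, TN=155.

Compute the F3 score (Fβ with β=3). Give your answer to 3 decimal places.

Fβ = (1+β²)·TP / ((1+β²)·TP + β²·FN + FP), with β²=9
= 10·78 / (10·78 + 9·88 + 50) = 0.481

0.481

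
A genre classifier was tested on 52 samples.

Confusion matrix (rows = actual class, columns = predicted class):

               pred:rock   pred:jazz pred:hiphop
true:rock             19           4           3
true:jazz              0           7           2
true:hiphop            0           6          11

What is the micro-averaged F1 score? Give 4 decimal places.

0.7115

Micro-averaging pools counts across classes: ΣTP=37, ΣFP=15, ΣFN=15.
Micro-F1 score = 2·TP/(2·TP+FP+FN) on pooled counts = 0.7115 (equals overall accuracy in single-label multiclass).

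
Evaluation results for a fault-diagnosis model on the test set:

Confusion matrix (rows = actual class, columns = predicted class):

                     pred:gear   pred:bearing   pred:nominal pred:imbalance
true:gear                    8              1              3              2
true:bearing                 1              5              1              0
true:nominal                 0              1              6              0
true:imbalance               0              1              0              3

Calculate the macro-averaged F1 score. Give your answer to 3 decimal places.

0.684

Per-class F1 score (2·TP/(2·TP+FP+FN)):
  gear: TP=8, FP=1+0+0=1, FN=1+3+2=6 → 16/23 = 0.6957
  bearing: TP=5, FP=1+1+1=3, FN=1+1+0=2 → 10/15 = 0.6667
  nominal: TP=6, FP=3+1+0=4, FN=0+1+0=1 → 12/17 = 0.7059
  imbalance: TP=3, FP=2+0+0=2, FN=0+1+0=1 → 6/9 = 0.6667
Macro-F1 score = mean = (0.6957 + 0.6667 + 0.7059 + 0.6667) / 4 = 0.684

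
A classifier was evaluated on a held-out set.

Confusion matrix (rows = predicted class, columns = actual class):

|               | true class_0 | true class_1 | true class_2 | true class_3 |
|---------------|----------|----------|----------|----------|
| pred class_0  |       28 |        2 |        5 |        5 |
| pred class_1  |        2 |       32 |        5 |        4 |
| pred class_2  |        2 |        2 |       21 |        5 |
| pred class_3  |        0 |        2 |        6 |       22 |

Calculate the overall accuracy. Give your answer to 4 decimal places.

Accuracy = trace / total = (28+32+21+22=103) / 143 = 103/143 = 0.7203

0.7203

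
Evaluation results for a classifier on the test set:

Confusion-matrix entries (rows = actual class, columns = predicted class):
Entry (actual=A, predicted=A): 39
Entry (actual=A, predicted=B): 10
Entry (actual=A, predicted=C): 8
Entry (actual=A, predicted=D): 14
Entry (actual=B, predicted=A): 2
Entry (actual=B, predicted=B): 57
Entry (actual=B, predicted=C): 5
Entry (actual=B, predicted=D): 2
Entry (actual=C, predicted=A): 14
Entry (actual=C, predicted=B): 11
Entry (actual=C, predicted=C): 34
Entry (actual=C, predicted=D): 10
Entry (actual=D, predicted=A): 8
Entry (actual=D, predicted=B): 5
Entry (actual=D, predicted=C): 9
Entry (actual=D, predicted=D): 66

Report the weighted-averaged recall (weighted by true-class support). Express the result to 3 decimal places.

0.667

Per-class recall (TP/(TP+FN)):
  A: TP=39, FN=10+8+14=32 → 39/71 = 0.5493
  B: TP=57, FN=2+5+2=9 → 57/66 = 0.8636
  C: TP=34, FN=14+11+10=35 → 34/69 = 0.4928
  D: TP=66, FN=8+5+9=22 → 66/88 = 0.7500
Weighted-recall = Σ (supportᵢ/N)·recallᵢ with N=294: (71/294)·0.5493 + (66/294)·0.8636 + (69/294)·0.4928 + (88/294)·0.7500 = 0.667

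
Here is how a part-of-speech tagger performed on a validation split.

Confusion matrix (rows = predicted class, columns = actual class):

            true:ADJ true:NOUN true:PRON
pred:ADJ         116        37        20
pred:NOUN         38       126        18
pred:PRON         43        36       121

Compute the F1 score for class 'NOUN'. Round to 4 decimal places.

0.6614

One-vs-rest for 'NOUN': TP = diagonal; FP = other classes predicted 'NOUN'; FN = 'NOUN' predicted as other.
F1 score = 2·TP/(2·TP+FP+FN).
NOUN: TP=126, FP=38+18=56, FN=37+36=73 → 252/381 = 0.66142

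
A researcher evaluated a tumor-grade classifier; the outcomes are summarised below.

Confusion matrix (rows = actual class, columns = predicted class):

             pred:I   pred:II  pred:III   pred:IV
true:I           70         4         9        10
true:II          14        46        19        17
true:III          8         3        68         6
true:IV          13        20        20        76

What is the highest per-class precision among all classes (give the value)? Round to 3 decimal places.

Per-class precision (TP/(TP+FP)):
  I: TP=70, FP=14+8+13=35 → 70/105 = 0.6667
  II: TP=46, FP=4+3+20=27 → 46/73 = 0.6301
  III: TP=68, FP=9+19+20=48 → 68/116 = 0.5862
  IV: TP=76, FP=10+17+6=33 → 76/109 = 0.6972
Highest is class 'IV' with precision = 0.697.

0.697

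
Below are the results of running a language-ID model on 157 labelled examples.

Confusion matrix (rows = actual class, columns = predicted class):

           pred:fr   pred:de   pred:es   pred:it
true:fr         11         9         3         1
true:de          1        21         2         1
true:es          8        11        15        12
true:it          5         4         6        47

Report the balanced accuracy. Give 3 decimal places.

0.596

Balanced accuracy = mean of per-class recall.
  fr: recall = 11/24 = 0.4583
  de: recall = 21/25 = 0.8400
  es: recall = 15/46 = 0.3261
  it: recall = 47/62 = 0.7581
Mean = (0.4583 + 0.8400 + 0.3261 + 0.7581) / 4 = 0.596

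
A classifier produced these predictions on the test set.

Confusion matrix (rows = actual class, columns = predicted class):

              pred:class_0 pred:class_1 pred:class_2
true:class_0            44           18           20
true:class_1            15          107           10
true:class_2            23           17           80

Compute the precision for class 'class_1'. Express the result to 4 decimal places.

0.7535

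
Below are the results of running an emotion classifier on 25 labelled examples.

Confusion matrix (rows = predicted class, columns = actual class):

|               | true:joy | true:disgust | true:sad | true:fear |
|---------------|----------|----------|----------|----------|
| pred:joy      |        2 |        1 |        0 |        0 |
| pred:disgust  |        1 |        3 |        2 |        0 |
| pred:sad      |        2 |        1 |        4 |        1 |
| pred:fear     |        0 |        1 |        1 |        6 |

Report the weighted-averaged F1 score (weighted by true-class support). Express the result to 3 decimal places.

Per-class F1 score (2·TP/(2·TP+FP+FN)):
  joy: TP=2, FP=1+0+0=1, FN=1+2+0=3 → 4/8 = 0.5000
  disgust: TP=3, FP=1+2+0=3, FN=1+1+1=3 → 6/12 = 0.5000
  sad: TP=4, FP=2+1+1=4, FN=0+2+1=3 → 8/15 = 0.5333
  fear: TP=6, FP=0+1+1=2, FN=0+0+1=1 → 12/15 = 0.8000
Weighted-F1 score = Σ (supportᵢ/N)·F1 scoreᵢ with N=25: (5/25)·0.5000 + (6/25)·0.5000 + (7/25)·0.5333 + (7/25)·0.8000 = 0.593

0.593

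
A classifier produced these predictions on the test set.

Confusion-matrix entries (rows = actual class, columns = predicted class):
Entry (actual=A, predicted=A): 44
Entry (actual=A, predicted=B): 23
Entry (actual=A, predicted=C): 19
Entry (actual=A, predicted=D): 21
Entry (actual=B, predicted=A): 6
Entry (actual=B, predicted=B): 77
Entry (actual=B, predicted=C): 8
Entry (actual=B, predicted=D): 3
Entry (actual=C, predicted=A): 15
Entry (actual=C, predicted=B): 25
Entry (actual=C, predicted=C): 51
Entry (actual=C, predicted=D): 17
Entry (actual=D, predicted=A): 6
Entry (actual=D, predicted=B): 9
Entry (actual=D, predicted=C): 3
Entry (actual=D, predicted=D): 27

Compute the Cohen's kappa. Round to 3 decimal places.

0.412

Observed agreement pₒ = trace/N = 199/354 = 0.5621
Expected agreement pₑ = Σ (rowᵢ·colᵢ)/N² = (107·71 + 94·134 + 108·81 + 45·68)/354² = 0.2554
κ = (pₒ − pₑ)/(1 − pₑ) = (0.5621 − 0.2554)/(1 − 0.2554) = 0.412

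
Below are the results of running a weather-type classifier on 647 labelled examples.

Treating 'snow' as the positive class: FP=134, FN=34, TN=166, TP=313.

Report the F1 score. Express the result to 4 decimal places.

0.7884

Precision = TP/(TP+FP) = 313/447 = 0.7002
Recall = TP/(TP+FN) = 313/347 = 0.9020
F1 = 2·TP/(2·TP+FP+FN) = 626/794 = 0.7884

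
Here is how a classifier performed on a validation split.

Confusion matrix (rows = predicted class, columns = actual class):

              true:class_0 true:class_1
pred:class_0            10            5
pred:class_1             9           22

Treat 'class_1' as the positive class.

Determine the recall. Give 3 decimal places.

0.815

Recall = TP/(TP+FN) = 22/(22+5) = 22/27 = 0.815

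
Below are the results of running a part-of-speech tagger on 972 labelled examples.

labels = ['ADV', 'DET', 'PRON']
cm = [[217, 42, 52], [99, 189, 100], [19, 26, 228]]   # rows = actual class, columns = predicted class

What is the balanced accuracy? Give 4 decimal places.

Balanced accuracy = mean of per-class recall.
  ADV: recall = 217/311 = 0.69775
  DET: recall = 189/388 = 0.48711
  PRON: recall = 228/273 = 0.83516
Mean = (0.69775 + 0.48711 + 0.83516) / 3 = 0.6733

0.6733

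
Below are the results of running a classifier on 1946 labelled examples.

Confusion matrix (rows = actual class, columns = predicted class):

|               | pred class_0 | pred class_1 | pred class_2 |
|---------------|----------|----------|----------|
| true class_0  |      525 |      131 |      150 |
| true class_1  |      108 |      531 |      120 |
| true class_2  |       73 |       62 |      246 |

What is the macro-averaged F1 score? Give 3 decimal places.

Per-class F1 score (2·TP/(2·TP+FP+FN)):
  class_0: TP=525, FP=108+73=181, FN=131+150=281 → 1050/1512 = 0.6944
  class_1: TP=531, FP=131+62=193, FN=108+120=228 → 1062/1483 = 0.7161
  class_2: TP=246, FP=150+120=270, FN=73+62=135 → 492/897 = 0.5485
Macro-F1 score = mean = (0.6944 + 0.7161 + 0.5485) / 3 = 0.653

0.653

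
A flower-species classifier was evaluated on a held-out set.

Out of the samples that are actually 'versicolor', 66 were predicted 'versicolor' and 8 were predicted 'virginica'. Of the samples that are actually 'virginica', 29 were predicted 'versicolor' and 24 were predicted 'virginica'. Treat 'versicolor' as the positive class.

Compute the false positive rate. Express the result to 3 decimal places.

0.547

FPR = FP/(FP+TN) = 29/(29+24) = 0.547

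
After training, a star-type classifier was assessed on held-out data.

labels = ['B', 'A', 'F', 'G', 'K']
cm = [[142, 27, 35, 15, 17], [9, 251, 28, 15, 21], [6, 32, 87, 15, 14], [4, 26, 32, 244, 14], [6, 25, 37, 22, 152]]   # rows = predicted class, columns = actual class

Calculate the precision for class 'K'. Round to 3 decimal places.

0.628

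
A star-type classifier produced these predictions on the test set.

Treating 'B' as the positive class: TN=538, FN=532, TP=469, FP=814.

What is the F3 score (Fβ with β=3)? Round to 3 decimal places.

0.456

Fβ = (1+β²)·TP / ((1+β²)·TP + β²·FN + FP), with β²=9
= 10·469 / (10·469 + 9·532 + 814) = 0.456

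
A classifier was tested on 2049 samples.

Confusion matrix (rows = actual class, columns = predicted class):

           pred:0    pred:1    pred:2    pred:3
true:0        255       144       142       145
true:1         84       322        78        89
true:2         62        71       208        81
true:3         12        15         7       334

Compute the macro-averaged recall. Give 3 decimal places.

0.584

Per-class recall (TP/(TP+FN)):
  0: TP=255, FN=144+142+145=431 → 255/686 = 0.3717
  1: TP=322, FN=84+78+89=251 → 322/573 = 0.5620
  2: TP=208, FN=62+71+81=214 → 208/422 = 0.4929
  3: TP=334, FN=12+15+7=34 → 334/368 = 0.9076
Macro-recall = mean = (0.3717 + 0.5620 + 0.4929 + 0.9076) / 4 = 0.584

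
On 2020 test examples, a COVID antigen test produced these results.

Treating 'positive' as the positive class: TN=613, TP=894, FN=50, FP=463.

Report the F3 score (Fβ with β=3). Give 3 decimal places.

0.907

Fβ = (1+β²)·TP / ((1+β²)·TP + β²·FN + FP), with β²=9
= 10·894 / (10·894 + 9·50 + 463) = 0.907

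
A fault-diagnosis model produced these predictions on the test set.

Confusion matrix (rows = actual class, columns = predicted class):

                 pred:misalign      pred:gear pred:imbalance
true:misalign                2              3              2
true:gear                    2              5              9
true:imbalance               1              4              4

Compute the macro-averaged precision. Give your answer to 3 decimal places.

0.361

Per-class precision (TP/(TP+FP)):
  misalign: TP=2, FP=2+1=3 → 2/5 = 0.4000
  gear: TP=5, FP=3+4=7 → 5/12 = 0.4167
  imbalance: TP=4, FP=2+9=11 → 4/15 = 0.2667
Macro-precision = mean = (0.4000 + 0.4167 + 0.2667) / 3 = 0.361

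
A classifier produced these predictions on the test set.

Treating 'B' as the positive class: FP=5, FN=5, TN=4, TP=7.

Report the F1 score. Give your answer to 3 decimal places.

0.583

Precision = TP/(TP+FP) = 7/12 = 0.5833
Recall = TP/(TP+FN) = 7/12 = 0.5833
F1 = 2·TP/(2·TP+FP+FN) = 14/24 = 0.583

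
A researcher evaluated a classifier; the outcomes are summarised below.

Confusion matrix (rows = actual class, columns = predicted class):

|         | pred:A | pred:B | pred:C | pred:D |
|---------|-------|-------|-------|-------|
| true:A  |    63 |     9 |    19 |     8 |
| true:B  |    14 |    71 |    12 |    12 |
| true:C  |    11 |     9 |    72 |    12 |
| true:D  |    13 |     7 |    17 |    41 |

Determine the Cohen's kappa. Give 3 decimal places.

Observed agreement pₒ = trace/N = 247/390 = 0.6333
Expected agreement pₑ = Σ (rowᵢ·colᵢ)/N² = (99·101 + 109·96 + 104·120 + 78·73)/390² = 0.2540
κ = (pₒ − pₑ)/(1 − pₑ) = (0.6333 − 0.2540)/(1 − 0.2540) = 0.508

0.508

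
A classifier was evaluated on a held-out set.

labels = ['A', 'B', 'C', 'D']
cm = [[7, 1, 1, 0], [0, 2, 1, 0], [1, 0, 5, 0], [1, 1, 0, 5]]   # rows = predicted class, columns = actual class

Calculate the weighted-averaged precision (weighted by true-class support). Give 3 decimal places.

Per-class precision (TP/(TP+FP)):
  A: TP=7, FP=1+1+0=2 → 7/9 = 0.7778
  B: TP=2, FP=0+1+0=1 → 2/3 = 0.6667
  C: TP=5, FP=1+0+0=1 → 5/6 = 0.8333
  D: TP=5, FP=1+1+0=2 → 5/7 = 0.7143
Weighted-precision = Σ (supportᵢ/N)·precisionᵢ with N=25: (9/25)·0.7778 + (4/25)·0.6667 + (7/25)·0.8333 + (5/25)·0.7143 = 0.763

0.763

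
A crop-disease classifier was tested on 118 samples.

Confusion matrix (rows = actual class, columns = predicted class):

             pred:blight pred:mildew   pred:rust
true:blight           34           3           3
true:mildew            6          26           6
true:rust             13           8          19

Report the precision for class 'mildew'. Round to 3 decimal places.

0.703

Take TP from the diagonal, FP from the rest of the 'mildew' prediction marginal, FN from the rest of the 'mildew' actual marginal.
precision = TP/(TP+FP).
mildew: TP=26, FP=3+8=11 → 26/37 = 0.7027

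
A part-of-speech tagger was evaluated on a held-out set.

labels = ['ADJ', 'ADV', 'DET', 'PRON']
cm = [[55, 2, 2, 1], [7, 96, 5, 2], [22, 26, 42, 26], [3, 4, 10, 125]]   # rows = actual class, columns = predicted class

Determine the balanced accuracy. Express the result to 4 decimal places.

0.7579

Balanced accuracy = mean of per-class recall.
  ADJ: recall = 55/60 = 0.91667
  ADV: recall = 96/110 = 0.87273
  DET: recall = 42/116 = 0.36207
  PRON: recall = 125/142 = 0.88028
Mean = (0.91667 + 0.87273 + 0.36207 + 0.88028) / 4 = 0.7579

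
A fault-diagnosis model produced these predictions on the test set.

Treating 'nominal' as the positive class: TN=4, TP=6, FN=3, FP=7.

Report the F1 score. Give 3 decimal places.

0.545

Precision = TP/(TP+FP) = 6/13 = 0.4615
Recall = TP/(TP+FN) = 6/9 = 0.6667
F1 = 2·TP/(2·TP+FP+FN) = 12/22 = 0.545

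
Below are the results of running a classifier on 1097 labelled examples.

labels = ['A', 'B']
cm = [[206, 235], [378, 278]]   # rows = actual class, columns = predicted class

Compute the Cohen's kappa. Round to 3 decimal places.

Observed agreement pₒ = trace/N = 484/1097 = 0.4412
Expected agreement pₑ = Σ (rowᵢ·colᵢ)/N² = (441·584 + 656·513)/1097² = 0.4937
κ = (pₒ − pₑ)/(1 − pₑ) = (0.4412 − 0.4937)/(1 − 0.4937) = -0.104

-0.104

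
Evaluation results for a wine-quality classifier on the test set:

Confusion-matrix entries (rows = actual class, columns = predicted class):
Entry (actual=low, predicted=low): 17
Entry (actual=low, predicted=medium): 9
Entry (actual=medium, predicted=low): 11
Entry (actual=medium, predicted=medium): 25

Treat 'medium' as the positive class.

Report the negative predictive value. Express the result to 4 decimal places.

NPV = TN/(TN+FN) = 17/(17+11) = 0.6071

0.6071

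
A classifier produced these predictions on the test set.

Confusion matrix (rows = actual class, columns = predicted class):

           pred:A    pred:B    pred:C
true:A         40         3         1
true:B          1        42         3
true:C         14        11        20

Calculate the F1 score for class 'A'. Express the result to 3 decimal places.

One-vs-rest for 'A': TP = diagonal; FP = other classes predicted 'A'; FN = 'A' predicted as other.
F1 score = 2·TP/(2·TP+FP+FN).
A: TP=40, FP=1+14=15, FN=3+1=4 → 80/99 = 0.8081

0.808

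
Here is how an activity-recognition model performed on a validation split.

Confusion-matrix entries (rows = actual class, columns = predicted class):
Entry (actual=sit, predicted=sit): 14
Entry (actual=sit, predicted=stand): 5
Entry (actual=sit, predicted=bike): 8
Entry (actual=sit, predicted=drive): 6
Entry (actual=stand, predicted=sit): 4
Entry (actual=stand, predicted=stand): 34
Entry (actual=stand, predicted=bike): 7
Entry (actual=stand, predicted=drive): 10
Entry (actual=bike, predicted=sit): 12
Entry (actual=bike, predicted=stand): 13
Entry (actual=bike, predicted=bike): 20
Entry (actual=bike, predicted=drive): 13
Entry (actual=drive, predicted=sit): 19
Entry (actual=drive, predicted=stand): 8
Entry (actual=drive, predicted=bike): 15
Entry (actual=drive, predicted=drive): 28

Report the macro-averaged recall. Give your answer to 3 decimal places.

Per-class recall (TP/(TP+FN)):
  sit: TP=14, FN=5+8+6=19 → 14/33 = 0.4242
  stand: TP=34, FN=4+7+10=21 → 34/55 = 0.6182
  bike: TP=20, FN=12+13+13=38 → 20/58 = 0.3448
  drive: TP=28, FN=19+8+15=42 → 28/70 = 0.4000
Macro-recall = mean = (0.4242 + 0.6182 + 0.3448 + 0.4000) / 4 = 0.447

0.447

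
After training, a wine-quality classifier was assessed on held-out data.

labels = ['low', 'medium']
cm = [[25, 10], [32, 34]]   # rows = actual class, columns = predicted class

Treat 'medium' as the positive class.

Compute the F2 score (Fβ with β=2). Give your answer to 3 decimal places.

0.552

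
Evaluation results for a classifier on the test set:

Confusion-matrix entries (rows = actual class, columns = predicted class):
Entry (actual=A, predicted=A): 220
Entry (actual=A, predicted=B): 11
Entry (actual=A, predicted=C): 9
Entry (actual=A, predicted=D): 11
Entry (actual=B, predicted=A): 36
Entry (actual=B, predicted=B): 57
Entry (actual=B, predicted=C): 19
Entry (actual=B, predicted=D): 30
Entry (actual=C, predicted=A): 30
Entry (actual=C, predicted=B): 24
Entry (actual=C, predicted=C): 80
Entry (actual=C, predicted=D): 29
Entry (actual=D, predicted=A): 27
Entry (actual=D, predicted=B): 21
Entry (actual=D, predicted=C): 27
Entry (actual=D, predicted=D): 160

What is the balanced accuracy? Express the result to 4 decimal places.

0.6124

Balanced accuracy = mean of per-class recall.
  A: recall = 220/251 = 0.87649
  B: recall = 57/142 = 0.40141
  C: recall = 80/163 = 0.49080
  D: recall = 160/235 = 0.68085
Mean = (0.87649 + 0.40141 + 0.49080 + 0.68085) / 4 = 0.6124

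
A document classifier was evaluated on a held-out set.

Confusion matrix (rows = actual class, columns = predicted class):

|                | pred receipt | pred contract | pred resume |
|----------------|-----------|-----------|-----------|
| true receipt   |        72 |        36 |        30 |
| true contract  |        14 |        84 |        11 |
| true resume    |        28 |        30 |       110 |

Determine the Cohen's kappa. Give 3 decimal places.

0.461

Observed agreement pₒ = trace/N = 266/415 = 0.6410
Expected agreement pₑ = Σ (rowᵢ·colᵢ)/N² = (138·114 + 109·150 + 168·151)/415² = 0.3336
κ = (pₒ − pₑ)/(1 − pₑ) = (0.6410 − 0.3336)/(1 − 0.3336) = 0.461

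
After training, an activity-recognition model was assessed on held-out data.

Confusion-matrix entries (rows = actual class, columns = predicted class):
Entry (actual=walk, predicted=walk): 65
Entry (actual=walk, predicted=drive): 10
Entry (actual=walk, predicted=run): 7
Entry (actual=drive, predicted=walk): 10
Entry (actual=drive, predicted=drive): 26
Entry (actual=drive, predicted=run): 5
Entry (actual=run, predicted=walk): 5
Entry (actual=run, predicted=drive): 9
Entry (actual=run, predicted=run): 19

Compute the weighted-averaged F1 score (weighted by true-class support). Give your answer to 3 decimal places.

0.706

Per-class F1 score (2·TP/(2·TP+FP+FN)):
  walk: TP=65, FP=10+5=15, FN=10+7=17 → 130/162 = 0.8025
  drive: TP=26, FP=10+9=19, FN=10+5=15 → 52/86 = 0.6047
  run: TP=19, FP=7+5=12, FN=5+9=14 → 38/64 = 0.5938
Weighted-F1 score = Σ (supportᵢ/N)·F1 scoreᵢ with N=156: (82/156)·0.8025 + (41/156)·0.6047 + (33/156)·0.5938 = 0.706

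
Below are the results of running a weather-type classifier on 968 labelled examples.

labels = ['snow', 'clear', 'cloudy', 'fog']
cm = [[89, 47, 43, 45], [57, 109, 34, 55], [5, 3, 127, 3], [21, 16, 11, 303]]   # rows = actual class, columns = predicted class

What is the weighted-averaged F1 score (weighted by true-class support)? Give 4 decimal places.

Per-class F1 score (2·TP/(2·TP+FP+FN)):
  snow: TP=89, FP=57+5+21=83, FN=47+43+45=135 → 178/396 = 0.44949
  clear: TP=109, FP=47+3+16=66, FN=57+34+55=146 → 218/430 = 0.50698
  cloudy: TP=127, FP=43+34+11=88, FN=5+3+3=11 → 254/353 = 0.71955
  fog: TP=303, FP=45+55+3=103, FN=21+16+11=48 → 606/757 = 0.80053
Weighted-F1 score = Σ (supportᵢ/N)·F1 scoreᵢ with N=968: (224/968)·0.44949 + (255/968)·0.50698 + (138/968)·0.71955 + (351/968)·0.80053 = 0.6304

0.6304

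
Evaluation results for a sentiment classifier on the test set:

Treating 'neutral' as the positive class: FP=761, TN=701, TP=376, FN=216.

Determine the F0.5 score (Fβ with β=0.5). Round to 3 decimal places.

Fβ = (1+β²)·TP / ((1+β²)·TP + β²·FN + FP), with β²=1/4
= 1.25·376 / (1.25·376 + 0.25·216 + 761) = 0.366

0.366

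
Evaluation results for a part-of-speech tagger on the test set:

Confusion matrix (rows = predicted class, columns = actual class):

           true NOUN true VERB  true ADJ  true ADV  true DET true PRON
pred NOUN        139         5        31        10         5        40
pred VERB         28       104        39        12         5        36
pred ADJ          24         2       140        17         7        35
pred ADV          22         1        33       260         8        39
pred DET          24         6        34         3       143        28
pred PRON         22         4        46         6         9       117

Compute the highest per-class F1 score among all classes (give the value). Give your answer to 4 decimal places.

Per-class F1 score (2·TP/(2·TP+FP+FN)):
  NOUN: TP=139, FP=5+31+10+5+40=91, FN=28+24+22+24+22=120 → 278/489 = 0.56851
  VERB: TP=104, FP=28+39+12+5+36=120, FN=5+2+1+6+4=18 → 208/346 = 0.60116
  ADJ: TP=140, FP=24+2+17+7+35=85, FN=31+39+33+34+46=183 → 280/548 = 0.51095
  ADV: TP=260, FP=22+1+33+8+39=103, FN=10+12+17+3+6=48 → 520/671 = 0.77496
  DET: TP=143, FP=24+6+34+3+28=95, FN=5+5+7+8+9=34 → 286/415 = 0.68916
  PRON: TP=117, FP=22+4+46+6+9=87, FN=40+36+35+39+28=178 → 234/499 = 0.46894
Highest is class 'ADV' with F1 score = 0.7750.

0.7750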